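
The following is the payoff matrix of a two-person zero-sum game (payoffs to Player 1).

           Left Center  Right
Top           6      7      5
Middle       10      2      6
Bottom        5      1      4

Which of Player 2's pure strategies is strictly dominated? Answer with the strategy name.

Right holds Player 1's payoff strictly below Left in every row: 5 < 6, 6 < 10, 4 < 5.
So Left is strictly dominated for Player 2.

Left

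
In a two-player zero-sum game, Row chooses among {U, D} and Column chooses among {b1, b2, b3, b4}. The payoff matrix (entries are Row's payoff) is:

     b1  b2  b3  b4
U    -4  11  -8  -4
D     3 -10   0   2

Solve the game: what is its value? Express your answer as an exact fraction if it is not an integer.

Row minima: U → -8, D → -10; maximin = -8.
Column maxima: b1 → 3, b2 → 11, b3 → 0, b4 → 2; minimax = 0.
-8 ≠ 0, so there is no saddle point; optimal play is mixed.
b1 is strictly dominated by b3 (it gives Row strictly more in every row), so Column never plays it.
b4 is strictly dominated by b3 (it gives Row strictly more in every row), so Column never plays it.
On the remaining 2×2 (U, D vs b2, b3):
Let Row play U with probability p. Expected payoff against b2: 11p + (-10)(1−p) = 21p − 10; against b3: (-8)p + 0(1−p) = −8p.
Setting these equal: 21p − 10 = −8p ⇒ 29p = 10 ⇒ p = 10/29, and the value is (21)·(10/29) − 10 = -80/29.
For Column: with q = P(b2), equating U's and D's payoffs gives 19q − 8 = −10q ⇒ q = 8/29.

-80/29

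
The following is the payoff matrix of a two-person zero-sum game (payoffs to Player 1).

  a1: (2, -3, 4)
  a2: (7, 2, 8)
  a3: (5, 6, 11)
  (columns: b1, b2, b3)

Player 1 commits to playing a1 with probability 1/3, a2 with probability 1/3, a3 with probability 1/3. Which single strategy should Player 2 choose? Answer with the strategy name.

If Player 2 plays b1, Player 1's expected payoff is (1/3)·2 + (1/3)·7 + (1/3)·5 = 14/3.
If Player 2 plays b2, Player 1's expected payoff is (1/3)·(-3) + (1/3)·2 + (1/3)·6 = 5/3.
If Player 2 plays b3, Player 1's expected payoff is (1/3)·4 + (1/3)·8 + (1/3)·11 = 23/3.
Player 2 minimizes Player 1's payoff; the smallest is 5/3, so the best response is b2.

b2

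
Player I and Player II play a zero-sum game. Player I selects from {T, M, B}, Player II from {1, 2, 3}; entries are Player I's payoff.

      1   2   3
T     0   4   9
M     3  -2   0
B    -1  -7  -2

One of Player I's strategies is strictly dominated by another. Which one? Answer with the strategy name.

T gives a strictly higher payoff than B against every column: 0 > -1, 4 > -7, 9 > -2.
So B is strictly dominated and Player I never plays it.

B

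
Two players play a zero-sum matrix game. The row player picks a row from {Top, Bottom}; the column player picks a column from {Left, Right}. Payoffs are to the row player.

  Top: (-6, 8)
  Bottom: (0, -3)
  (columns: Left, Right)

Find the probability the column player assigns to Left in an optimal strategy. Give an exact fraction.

Row minima: Top → -6, Bottom → -3; maximin = -3.
Column maxima: Left → 0, Right → 8; minimax = 0.
-3 ≠ 0, so there is no saddle point; optimal play is mixed.
Let the row player play Top with probability p. Expected payoff against Left: (-6)p + 0(1−p) = −6p; against Right: 8p + (-3)(1−p) = 11p − 3.
Setting these equal: −6p = 11p − 3 ⇒ −17p = -3 ⇒ p = 3/17, and the value is (-6)·(3/17) = -18/17.
For the column player: with q = P(Left), equating Top's and Bottom's payoffs gives −14q + 8 = 3q − 3 ⇒ q = 11/17.

11/17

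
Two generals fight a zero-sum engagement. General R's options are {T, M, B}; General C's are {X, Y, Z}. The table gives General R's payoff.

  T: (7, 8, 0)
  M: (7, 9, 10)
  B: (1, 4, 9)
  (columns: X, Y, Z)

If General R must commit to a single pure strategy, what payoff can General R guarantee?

7

Row minima: T → 0, M → 7, B → 1.
The best of these is 7.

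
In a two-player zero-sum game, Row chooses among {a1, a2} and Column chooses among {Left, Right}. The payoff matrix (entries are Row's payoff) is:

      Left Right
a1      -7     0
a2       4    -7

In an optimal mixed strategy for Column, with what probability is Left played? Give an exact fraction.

Row minima: a1 → -7, a2 → -7; maximin = -7.
Column maxima: Left → 4, Right → 0; minimax = 0.
-7 ≠ 0, so there is no saddle point; optimal play is mixed.
Let Row play a1 with probability p. Expected payoff against Left: (-7)p + 4(1−p) = −11p + 4; against Right: 0p + (-7)(1−p) = 7p − 7.
Setting these equal: −11p + 4 = 7p − 7 ⇒ −18p = -11 ⇒ p = 11/18, and the value is (-11)·(11/18) + 4 = -49/18.
For Column: with q = P(Left), equating a1's and a2's payoffs gives −7q = 11q − 7 ⇒ q = 7/18.

7/18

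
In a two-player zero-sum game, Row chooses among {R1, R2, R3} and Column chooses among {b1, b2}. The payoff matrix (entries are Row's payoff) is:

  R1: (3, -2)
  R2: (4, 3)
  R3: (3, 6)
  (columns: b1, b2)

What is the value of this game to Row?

15/4

Row minima: R1 → -2, R2 → 3, R3 → 3; maximin = 3.
Column maxima: b1 → 4, b2 → 6; minimax = 4.
3 ≠ 4, so there is no saddle point; optimal play is mixed.
R1 is strictly dominated by R2, so Row never plays it.
On the remaining 2×2 (R2, R3 vs b1, b2):
Let Row play R2 with probability p. Expected payoff against b1: 4p + 3(1−p) = p + 3; against b2: 3p + 6(1−p) = −3p + 6.
Setting these equal: p + 3 = −3p + 6 ⇒ 4p = 3 ⇒ p = 3/4, and the value is (1)·(3/4) + 3 = 15/4.
For Column: with q = P(b1), equating R2's and R3's payoffs gives q + 3 = −3q + 6 ⇒ q = 3/4.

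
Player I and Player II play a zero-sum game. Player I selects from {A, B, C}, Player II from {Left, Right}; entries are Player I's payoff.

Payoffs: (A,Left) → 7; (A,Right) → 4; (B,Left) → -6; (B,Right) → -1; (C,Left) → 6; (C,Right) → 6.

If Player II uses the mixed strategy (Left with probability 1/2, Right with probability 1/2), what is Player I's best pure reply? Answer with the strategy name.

C

Expected payoff of A: (1/2)·7 + (1/2)·4 = 11/2.
Expected payoff of B: (1/2)·(-6) + (1/2)·(-1) = -7/2.
Expected payoff of C: (1/2)·6 + (1/2)·6 = 6.
The largest is 6, so Player I's best response is C.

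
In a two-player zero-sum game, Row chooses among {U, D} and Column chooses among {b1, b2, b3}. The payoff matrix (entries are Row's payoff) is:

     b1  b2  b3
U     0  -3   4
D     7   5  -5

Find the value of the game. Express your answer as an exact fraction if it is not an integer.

5/17

Row minima: U → -3, D → -5; maximin = -3.
Column maxima: b1 → 7, b2 → 5, b3 → 4; minimax = 4.
-3 ≠ 4, so there is no saddle point; optimal play is mixed.
b1 is strictly dominated by b2 (it gives Row strictly more in every row), so Column never plays it.
On the remaining 2×2 (U, D vs b2, b3):
Let Row play U with probability p. Expected payoff against b2: (-3)p + 5(1−p) = −8p + 5; against b3: 4p + (-5)(1−p) = 9p − 5.
Setting these equal: −8p + 5 = 9p − 5 ⇒ −17p = -10 ⇒ p = 10/17, and the value is (-8)·(10/17) + 5 = 5/17.
For Column: with q = P(b2), equating U's and D's payoffs gives −7q + 4 = 10q − 5 ⇒ q = 9/17.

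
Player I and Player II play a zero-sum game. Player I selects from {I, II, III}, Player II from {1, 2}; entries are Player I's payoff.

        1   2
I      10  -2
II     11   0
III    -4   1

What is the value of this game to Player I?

Row minima: I → -2, II → 0, III → -4; maximin = 0.
Column maxima: 1 → 11, 2 → 1; minimax = 1.
0 ≠ 1, so there is no saddle point; optimal play is mixed.
I is strictly dominated by II, so Player I never plays it.
On the remaining 2×2 (II, III vs 1, 2):
Let Player I play II with probability p. Expected payoff against 1: 11p + (-4)(1−p) = 15p − 4; against 2: 0p + 1(1−p) = −p + 1.
Setting these equal: 15p − 4 = −p + 1 ⇒ 16p = 5 ⇒ p = 5/16, and the value is (15)·(5/16) − 4 = 11/16.
For Player II: with q = P(1), equating II's and III's payoffs gives 11q = −5q + 1 ⇒ q = 1/16.

11/16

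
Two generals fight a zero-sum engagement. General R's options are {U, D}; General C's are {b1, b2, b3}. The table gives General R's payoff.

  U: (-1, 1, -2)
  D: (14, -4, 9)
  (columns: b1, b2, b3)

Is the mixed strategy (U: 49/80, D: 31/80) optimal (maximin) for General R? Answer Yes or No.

Against b1 this mix gives (49/80)·(-1) + (31/80)·14 = 77/16.
Against b2 this mix gives (49/80)·1 + (31/80)·(-4) = -15/16.
Against b3 this mix gives (49/80)·(-2) + (31/80)·9 = 181/80.
General C will play b2, holding General R to -15/16. Shifting weight toward the row that does better against b2 would raise this floor (the equalizing mix achieves 1/16 against both b2 and b3), so the proposed strategy is not optimal.

No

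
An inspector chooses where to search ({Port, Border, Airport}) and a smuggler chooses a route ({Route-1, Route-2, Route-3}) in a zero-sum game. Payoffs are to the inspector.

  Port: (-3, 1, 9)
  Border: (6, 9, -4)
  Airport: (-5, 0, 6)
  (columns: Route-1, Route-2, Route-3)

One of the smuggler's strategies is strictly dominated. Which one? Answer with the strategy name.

Route-2

Route-1 holds the inspector's payoff strictly below Route-2 in every row: -3 < 1, 6 < 9, -5 < 0.
So Route-2 is strictly dominated for the smuggler.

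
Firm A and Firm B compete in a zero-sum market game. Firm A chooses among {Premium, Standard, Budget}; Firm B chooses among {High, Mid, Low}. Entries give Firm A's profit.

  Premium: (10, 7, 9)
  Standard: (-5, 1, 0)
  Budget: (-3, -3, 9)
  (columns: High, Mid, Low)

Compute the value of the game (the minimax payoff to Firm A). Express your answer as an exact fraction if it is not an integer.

Row minima: Premium → 7, Standard → -5, Budget → -3; maximin = 7.
Column maxima: High → 10, Mid → 7, Low → 9; minimax = 7.
Since maximin = minimax = 7, there is a saddle point and the value is 7.

7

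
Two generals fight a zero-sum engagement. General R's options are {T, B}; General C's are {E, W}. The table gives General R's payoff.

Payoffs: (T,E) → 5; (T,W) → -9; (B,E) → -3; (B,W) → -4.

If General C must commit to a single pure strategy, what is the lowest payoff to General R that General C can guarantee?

Column maxima: E → 5, W → -4.
The smallest of these is -4.

-4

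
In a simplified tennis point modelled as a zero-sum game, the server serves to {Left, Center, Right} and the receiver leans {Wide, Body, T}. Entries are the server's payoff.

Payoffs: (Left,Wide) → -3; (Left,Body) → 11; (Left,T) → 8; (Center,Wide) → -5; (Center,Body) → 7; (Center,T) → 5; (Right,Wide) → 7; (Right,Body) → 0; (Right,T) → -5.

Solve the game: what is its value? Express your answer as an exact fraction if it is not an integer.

41/23

Row minima: Left → -3, Center → -5, Right → -5; maximin = -3.
Column maxima: Wide → 7, Body → 11, T → 8; minimax = 7.
-3 ≠ 7, so there is no saddle point; optimal play is mixed.
Center is strictly dominated by Left, so the server never plays it.
Body is strictly dominated by T (it gives the server strictly more in every row), so the receiver never plays it.
On the remaining 2×2 (Left, Right vs Wide, T):
Let the server play Left with probability p. Expected payoff against Wide: (-3)p + 7(1−p) = −10p + 7; against T: 8p + (-5)(1−p) = 13p − 5.
Setting these equal: −10p + 7 = 13p − 5 ⇒ −23p = -12 ⇒ p = 12/23, and the value is (-10)·(12/23) + 7 = 41/23.
For the receiver: with q = P(Wide), equating Left's and Right's payoffs gives −11q + 8 = 12q − 5 ⇒ q = 13/23.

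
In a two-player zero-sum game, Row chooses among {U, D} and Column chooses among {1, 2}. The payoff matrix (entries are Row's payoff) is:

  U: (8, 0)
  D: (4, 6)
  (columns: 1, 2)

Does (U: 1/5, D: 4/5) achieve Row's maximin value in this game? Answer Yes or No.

Yes

Against 1 this mix gives (1/5)·8 + (4/5)·4 = 24/5.
Against 2 this mix gives (1/5)·0 + (4/5)·6 = 24/5.
All of Column's active replies (1, 2) yield 24/5, and no column does worse for Row. The mix makes Column indifferent and guarantees 24/5, so it is optimal.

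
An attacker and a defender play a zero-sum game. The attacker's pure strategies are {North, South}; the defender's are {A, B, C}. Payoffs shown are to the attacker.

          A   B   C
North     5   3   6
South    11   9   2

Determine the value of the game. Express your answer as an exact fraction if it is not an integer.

24/5

Row minima: North → 3, South → 2; maximin = 3.
Column maxima: A → 11, B → 9, C → 6; minimax = 6.
3 ≠ 6, so there is no saddle point; optimal play is mixed.
A is strictly dominated by B (it gives the attacker strictly more in every row), so the defender never plays it.
On the remaining 2×2 (North, South vs B, C):
Let the attacker play North with probability p. Expected payoff against B: 3p + 9(1−p) = −6p + 9; against C: 6p + 2(1−p) = 4p + 2.
Setting these equal: −6p + 9 = 4p + 2 ⇒ −10p = -7 ⇒ p = 7/10, and the value is (-6)·(7/10) + 9 = 24/5.
For the defender: with q = P(B), equating North's and South's payoffs gives −3q + 6 = 7q + 2 ⇒ q = 2/5.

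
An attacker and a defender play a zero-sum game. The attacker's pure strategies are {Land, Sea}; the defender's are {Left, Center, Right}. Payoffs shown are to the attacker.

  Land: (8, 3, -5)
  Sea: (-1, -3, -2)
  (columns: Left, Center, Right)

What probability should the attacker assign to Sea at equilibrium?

8/9

Row minima: Land → -5, Sea → -3; maximin = -3.
Column maxima: Left → 8, Center → 3, Right → -2; minimax = -2.
-3 ≠ -2, so there is no saddle point; optimal play is mixed.
Left is strictly dominated by Center (it gives the attacker strictly more in every row), so the defender never plays it.
On the remaining 2×2 (Land, Sea vs Center, Right):
Let the attacker play Land with probability p. Expected payoff against Center: 3p + (-3)(1−p) = 6p − 3; against Right: (-5)p + (-2)(1−p) = −3p − 2.
Setting these equal: 6p − 3 = −3p − 2 ⇒ 9p = 1 ⇒ p = 1/9, and the value is (6)·(1/9) − 3 = -7/3.
For the defender: with q = P(Center), equating Land's and Sea's payoffs gives 8q − 5 = −q − 2 ⇒ q = 1/3.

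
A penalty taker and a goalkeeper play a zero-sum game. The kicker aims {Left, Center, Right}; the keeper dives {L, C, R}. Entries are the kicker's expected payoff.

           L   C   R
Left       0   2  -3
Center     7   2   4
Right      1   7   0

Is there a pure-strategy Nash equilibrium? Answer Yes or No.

Row minima: Left → -3, Center → 2, Right → 0; maximin = 2.
Column maxima: L → 7, C → 7, R → 4; minimax = 4.
2 ≠ 4, so no pure-strategy equilibrium exists.

No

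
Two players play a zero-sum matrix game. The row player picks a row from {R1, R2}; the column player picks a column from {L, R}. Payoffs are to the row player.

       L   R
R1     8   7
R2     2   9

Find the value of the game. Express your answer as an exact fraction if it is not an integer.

29/4

Row minima: R1 → 7, R2 → 2; maximin = 7.
Column maxima: L → 8, R → 9; minimax = 8.
7 ≠ 8, so there is no saddle point; optimal play is mixed.
Let the row player play R1 with probability p. Expected payoff against L: 8p + 2(1−p) = 6p + 2; against R: 7p + 9(1−p) = −2p + 9.
Setting these equal: 6p + 2 = −2p + 9 ⇒ 8p = 7 ⇒ p = 7/8, and the value is (6)·(7/8) + 2 = 29/4.
For the column player: with q = P(L), equating R1's and R2's payoffs gives q + 7 = −7q + 9 ⇒ q = 1/4.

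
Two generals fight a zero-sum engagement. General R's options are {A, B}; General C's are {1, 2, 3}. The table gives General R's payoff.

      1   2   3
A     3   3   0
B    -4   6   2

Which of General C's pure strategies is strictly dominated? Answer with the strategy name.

2

3 holds General R's payoff strictly below 2 in every row: 0 < 3, 2 < 6.
So 2 is strictly dominated for General C.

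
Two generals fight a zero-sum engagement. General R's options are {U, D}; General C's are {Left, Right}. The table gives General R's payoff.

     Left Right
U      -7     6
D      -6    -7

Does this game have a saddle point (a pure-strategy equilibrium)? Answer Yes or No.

No

Row minima: U → -7, D → -7; maximin = -7.
Column maxima: Left → -6, Right → 6; minimax = -6.
-7 ≠ -6, so no pure-strategy equilibrium exists.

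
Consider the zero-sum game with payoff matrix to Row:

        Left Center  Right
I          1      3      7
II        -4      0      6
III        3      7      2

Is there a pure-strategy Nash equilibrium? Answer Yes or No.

No

Row minima: I → 1, II → -4, III → 2; maximin = 2.
Column maxima: Left → 3, Center → 7, Right → 7; minimax = 3.
2 ≠ 3, so no pure-strategy equilibrium exists.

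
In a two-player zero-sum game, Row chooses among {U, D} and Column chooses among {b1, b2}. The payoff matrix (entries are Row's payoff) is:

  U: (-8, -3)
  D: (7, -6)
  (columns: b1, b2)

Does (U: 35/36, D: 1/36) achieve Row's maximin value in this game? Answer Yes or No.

Against b1 this mix gives (35/36)·(-8) + (1/36)·7 = -91/12.
Against b2 this mix gives (35/36)·(-3) + (1/36)·(-6) = -37/12.
Column will play b1, holding Row to -91/12. Shifting weight toward the row that does better against b1 would raise this floor (the equalizing mix achieves -23/6 against both b1 and b2), so the proposed strategy is not optimal.

No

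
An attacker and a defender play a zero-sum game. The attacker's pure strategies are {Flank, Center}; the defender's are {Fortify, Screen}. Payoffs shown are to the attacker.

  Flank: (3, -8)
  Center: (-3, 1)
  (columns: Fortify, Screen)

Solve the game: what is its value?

Row minima: Flank → -8, Center → -3; maximin = -3.
Column maxima: Fortify → 3, Screen → 1; minimax = 1.
-3 ≠ 1, so there is no saddle point; optimal play is mixed.
Let the attacker play Flank with probability p. Expected payoff against Fortify: 3p + (-3)(1−p) = 6p − 3; against Screen: (-8)p + 1(1−p) = −9p + 1.
Setting these equal: 6p − 3 = −9p + 1 ⇒ 15p = 4 ⇒ p = 4/15, and the value is (6)·(4/15) − 3 = -7/5.
For the defender: with q = P(Fortify), equating Flank's and Center's payoffs gives 11q − 8 = −4q + 1 ⇒ q = 3/5.

-7/5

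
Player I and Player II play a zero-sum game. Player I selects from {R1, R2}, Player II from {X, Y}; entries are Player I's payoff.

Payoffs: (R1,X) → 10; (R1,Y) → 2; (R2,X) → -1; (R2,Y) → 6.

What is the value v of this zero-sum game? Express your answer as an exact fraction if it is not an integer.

62/15

Row minima: R1 → 2, R2 → -1; maximin = 2.
Column maxima: X → 10, Y → 6; minimax = 6.
2 ≠ 6, so there is no saddle point; optimal play is mixed.
Let Player I play R1 with probability p. Expected payoff against X: 10p + (-1)(1−p) = 11p − 1; against Y: 2p + 6(1−p) = −4p + 6.
Setting these equal: 11p − 1 = −4p + 6 ⇒ 15p = 7 ⇒ p = 7/15, and the value is (11)·(7/15) − 1 = 62/15.
For Player II: with q = P(X), equating R1's and R2's payoffs gives 8q + 2 = −7q + 6 ⇒ q = 4/15.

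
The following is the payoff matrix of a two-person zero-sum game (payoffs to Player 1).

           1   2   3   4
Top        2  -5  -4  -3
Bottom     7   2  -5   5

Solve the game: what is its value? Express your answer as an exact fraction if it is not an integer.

Row minima: Top → -5, Bottom → -5; maximin = -5.
Column maxima: 1 → 7, 2 → 2, 3 → -4, 4 → 5; minimax = -4.
-5 ≠ -4, so there is no saddle point; optimal play is mixed.
1 is strictly dominated by 2 (it gives Player 1 strictly more in every row), so Player 2 never plays it.
4 is strictly dominated by 2 (it gives Player 1 strictly more in every row), so Player 2 never plays it.
On the remaining 2×2 (Top, Bottom vs 2, 3):
Let Player 1 play Top with probability p. Expected payoff against 2: (-5)p + 2(1−p) = −7p + 2; against 3: (-4)p + (-5)(1−p) = p − 5.
Setting these equal: −7p + 2 = p − 5 ⇒ −8p = -7 ⇒ p = 7/8, and the value is (-7)·(7/8) + 2 = -33/8.
For Player 2: with q = P(2), equating Top's and Bottom's payoffs gives −q − 4 = 7q − 5 ⇒ q = 1/8.

-33/8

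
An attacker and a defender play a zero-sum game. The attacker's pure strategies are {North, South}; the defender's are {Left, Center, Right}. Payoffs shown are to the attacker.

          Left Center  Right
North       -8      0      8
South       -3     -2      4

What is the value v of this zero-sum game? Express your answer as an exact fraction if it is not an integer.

Row minima: North → -8, South → -3; maximin = -3.
Column maxima: Left → -3, Center → 0, Right → 8; minimax = -3.
Since maximin = minimax = -3, there is a saddle point and the value is -3.

-3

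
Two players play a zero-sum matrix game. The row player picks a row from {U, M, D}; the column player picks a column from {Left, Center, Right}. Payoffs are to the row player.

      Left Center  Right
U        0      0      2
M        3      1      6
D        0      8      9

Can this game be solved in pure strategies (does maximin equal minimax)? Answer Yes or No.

Row minima: U → 0, M → 1, D → 0; maximin = 1.
Column maxima: Left → 3, Center → 8, Right → 9; minimax = 3.
1 ≠ 3, so no pure-strategy equilibrium exists.

No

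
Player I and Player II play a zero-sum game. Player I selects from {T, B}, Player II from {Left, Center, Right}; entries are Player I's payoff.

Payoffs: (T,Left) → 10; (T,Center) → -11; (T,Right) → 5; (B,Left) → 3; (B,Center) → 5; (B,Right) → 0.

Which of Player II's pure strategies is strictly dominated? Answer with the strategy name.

Left

Right holds Player I's payoff strictly below Left in every row: 5 < 10, 0 < 3.
So Left is strictly dominated for Player II.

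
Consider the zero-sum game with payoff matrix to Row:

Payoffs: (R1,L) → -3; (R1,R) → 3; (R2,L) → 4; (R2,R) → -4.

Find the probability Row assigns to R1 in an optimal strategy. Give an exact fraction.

Row minima: R1 → -3, R2 → -4; maximin = -3.
Column maxima: L → 4, R → 3; minimax = 3.
-3 ≠ 3, so there is no saddle point; optimal play is mixed.
Let Row play R1 with probability p. Expected payoff against L: (-3)p + 4(1−p) = −7p + 4; against R: 3p + (-4)(1−p) = 7p − 4.
Setting these equal: −7p + 4 = 7p − 4 ⇒ −14p = -8 ⇒ p = 4/7, and the value is (-7)·(4/7) + 4 = 0.
For Column: with q = P(L), equating R1's and R2's payoffs gives −6q + 3 = 8q − 4 ⇒ q = 1/2.

4/7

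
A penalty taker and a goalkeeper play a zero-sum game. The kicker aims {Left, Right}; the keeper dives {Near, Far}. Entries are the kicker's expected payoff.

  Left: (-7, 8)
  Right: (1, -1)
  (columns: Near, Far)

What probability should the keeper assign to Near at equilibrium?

Row minima: Left → -7, Right → -1; maximin = -1.
Column maxima: Near → 1, Far → 8; minimax = 1.
-1 ≠ 1, so there is no saddle point; optimal play is mixed.
Let the kicker play Left with probability p. Expected payoff against Near: (-7)p + 1(1−p) = −8p + 1; against Far: 8p + (-1)(1−p) = 9p − 1.
Setting these equal: −8p + 1 = 9p − 1 ⇒ −17p = -2 ⇒ p = 2/17, and the value is (-8)·(2/17) + 1 = 1/17.
For the keeper: with q = P(Near), equating Left's and Right's payoffs gives −15q + 8 = 2q − 1 ⇒ q = 9/17.

9/17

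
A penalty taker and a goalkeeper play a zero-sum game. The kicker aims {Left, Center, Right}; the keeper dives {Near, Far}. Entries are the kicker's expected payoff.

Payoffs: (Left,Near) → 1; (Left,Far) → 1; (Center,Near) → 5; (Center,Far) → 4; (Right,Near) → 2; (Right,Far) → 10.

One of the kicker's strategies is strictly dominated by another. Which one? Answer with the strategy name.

Center gives a strictly higher payoff than Left against every column: 5 > 1, 4 > 1.
So Left is strictly dominated and the kicker never plays it.

Left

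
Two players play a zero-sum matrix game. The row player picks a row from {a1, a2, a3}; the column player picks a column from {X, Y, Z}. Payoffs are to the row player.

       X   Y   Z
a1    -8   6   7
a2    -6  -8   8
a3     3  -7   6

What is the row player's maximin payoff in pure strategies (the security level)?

-7

Row minima: a1 → -8, a2 → -8, a3 → -7.
The best of these is -7.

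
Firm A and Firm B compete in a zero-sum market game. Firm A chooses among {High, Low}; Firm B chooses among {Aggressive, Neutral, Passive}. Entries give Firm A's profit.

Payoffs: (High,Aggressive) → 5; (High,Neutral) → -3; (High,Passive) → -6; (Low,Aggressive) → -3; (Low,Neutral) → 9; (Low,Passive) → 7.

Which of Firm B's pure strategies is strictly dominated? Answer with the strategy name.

Passive holds Firm A's payoff strictly below Neutral in every row: -6 < -3, 7 < 9.
So Neutral is strictly dominated for Firm B.

Neutral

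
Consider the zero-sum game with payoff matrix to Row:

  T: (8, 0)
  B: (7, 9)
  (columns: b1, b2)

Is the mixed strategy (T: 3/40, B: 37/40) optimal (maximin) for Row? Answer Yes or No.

No

Against b1 this mix gives (3/40)·8 + (37/40)·7 = 283/40.
Against b2 this mix gives (3/40)·0 + (37/40)·9 = 333/40.
Column will play b1, holding Row to 283/40. Shifting weight toward the row that does better against b1 would raise this floor (the equalizing mix achieves 36/5 against both b1 and b2), so the proposed strategy is not optimal.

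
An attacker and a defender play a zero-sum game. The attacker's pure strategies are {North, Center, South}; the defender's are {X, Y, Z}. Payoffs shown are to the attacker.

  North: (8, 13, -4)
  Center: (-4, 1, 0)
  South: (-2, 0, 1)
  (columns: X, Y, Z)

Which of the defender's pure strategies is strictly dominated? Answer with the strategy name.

Y

X holds the attacker's payoff strictly below Y in every row: 8 < 13, -4 < 1, -2 < 0.
So Y is strictly dominated for the defender.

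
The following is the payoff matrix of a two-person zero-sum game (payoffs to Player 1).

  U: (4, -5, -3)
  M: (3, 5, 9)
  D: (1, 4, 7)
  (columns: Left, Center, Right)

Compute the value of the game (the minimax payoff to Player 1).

35/11

Row minima: U → -5, M → 3, D → 1; maximin = 3.
Column maxima: Left → 4, Center → 5, Right → 9; minimax = 4.
3 ≠ 4, so there is no saddle point; optimal play is mixed.
D is strictly dominated by M, so Player 1 never plays it.
Right is strictly dominated by Center (it gives Player 1 strictly more in every row), so Player 2 never plays it.
On the remaining 2×2 (U, M vs Left, Center):
Let Player 1 play U with probability p. Expected payoff against Left: 4p + 3(1−p) = p + 3; against Center: (-5)p + 5(1−p) = −10p + 5.
Setting these equal: p + 3 = −10p + 5 ⇒ 11p = 2 ⇒ p = 2/11, and the value is (1)·(2/11) + 3 = 35/11.
For Player 2: with q = P(Left), equating U's and M's payoffs gives 9q − 5 = −2q + 5 ⇒ q = 10/11.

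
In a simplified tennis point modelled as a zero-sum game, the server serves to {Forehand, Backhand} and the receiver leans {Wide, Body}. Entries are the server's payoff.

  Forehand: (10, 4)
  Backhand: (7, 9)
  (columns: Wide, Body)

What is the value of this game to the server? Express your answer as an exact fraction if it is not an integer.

Row minima: Forehand → 4, Backhand → 7; maximin = 7.
Column maxima: Wide → 10, Body → 9; minimax = 9.
7 ≠ 9, so there is no saddle point; optimal play is mixed.
Let the server play Forehand with probability p. Expected payoff against Wide: 10p + 7(1−p) = 3p + 7; against Body: 4p + 9(1−p) = −5p + 9.
Setting these equal: 3p + 7 = −5p + 9 ⇒ 8p = 2 ⇒ p = 1/4, and the value is (3)·(1/4) + 7 = 31/4.
For the receiver: with q = P(Wide), equating Forehand's and Backhand's payoffs gives 6q + 4 = −2q + 9 ⇒ q = 5/8.

31/4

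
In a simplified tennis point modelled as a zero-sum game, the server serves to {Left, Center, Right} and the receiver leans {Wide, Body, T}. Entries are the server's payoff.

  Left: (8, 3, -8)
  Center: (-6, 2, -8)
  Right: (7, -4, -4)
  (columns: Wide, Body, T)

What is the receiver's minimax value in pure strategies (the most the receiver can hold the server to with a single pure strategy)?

-4

Column maxima: Wide → 8, Body → 3, T → -4.
The smallest of these is -4.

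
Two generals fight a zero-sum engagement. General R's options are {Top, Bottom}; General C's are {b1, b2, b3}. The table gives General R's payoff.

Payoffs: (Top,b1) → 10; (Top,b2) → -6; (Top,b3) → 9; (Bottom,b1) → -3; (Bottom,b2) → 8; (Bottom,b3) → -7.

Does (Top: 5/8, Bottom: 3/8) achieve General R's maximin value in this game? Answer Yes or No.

No

Against b1 this mix gives (5/8)·10 + (3/8)·(-3) = 41/8.
Against b2 this mix gives (5/8)·(-6) + (3/8)·8 = -3/4.
Against b3 this mix gives (5/8)·9 + (3/8)·(-7) = 3.
General C will play b2, holding General R to -3/4. Shifting weight toward the row that does better against b2 would raise this floor (the equalizing mix achieves 1 against both b2 and b3), so the proposed strategy is not optimal.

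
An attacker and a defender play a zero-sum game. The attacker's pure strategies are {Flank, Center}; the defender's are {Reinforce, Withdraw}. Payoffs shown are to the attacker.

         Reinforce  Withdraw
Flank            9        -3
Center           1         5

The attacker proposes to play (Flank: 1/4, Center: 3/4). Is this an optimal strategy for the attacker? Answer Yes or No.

Against Reinforce this mix gives (1/4)·9 + (3/4)·1 = 3.
Against Withdraw this mix gives (1/4)·(-3) + (3/4)·5 = 3.
All of the defender's active replies (Reinforce, Withdraw) yield 3, and no column does worse for the attacker. The mix makes the defender indifferent and guarantees 3, so it is optimal.

Yes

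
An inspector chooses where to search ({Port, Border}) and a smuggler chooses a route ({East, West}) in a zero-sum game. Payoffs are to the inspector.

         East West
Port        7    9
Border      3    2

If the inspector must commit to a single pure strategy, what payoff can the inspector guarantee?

Row minima: Port → 7, Border → 2.
The best of these is 7.

7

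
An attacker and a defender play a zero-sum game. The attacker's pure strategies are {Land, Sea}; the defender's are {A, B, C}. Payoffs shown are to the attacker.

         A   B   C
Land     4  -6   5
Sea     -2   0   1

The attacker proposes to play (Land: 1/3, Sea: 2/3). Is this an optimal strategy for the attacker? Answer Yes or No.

Against A this mix gives (1/3)·4 + (2/3)·(-2) = 0.
Against B this mix gives (1/3)·(-6) + (2/3)·0 = -2.
Against C this mix gives (1/3)·5 + (2/3)·1 = 7/3.
The defender will play B, holding the attacker to -2. Shifting weight toward the row that does better against B would raise this floor (the equalizing mix achieves -1 against both B and A), so the proposed strategy is not optimal.

No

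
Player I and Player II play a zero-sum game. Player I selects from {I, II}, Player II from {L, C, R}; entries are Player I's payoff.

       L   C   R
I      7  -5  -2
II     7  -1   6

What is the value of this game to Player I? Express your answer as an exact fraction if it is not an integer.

Row minima: I → -5, II → -1; maximin = -1.
Column maxima: L → 7, C → -1, R → 6; minimax = -1.
Since maximin = minimax = -1, there is a saddle point and the value is -1.

-1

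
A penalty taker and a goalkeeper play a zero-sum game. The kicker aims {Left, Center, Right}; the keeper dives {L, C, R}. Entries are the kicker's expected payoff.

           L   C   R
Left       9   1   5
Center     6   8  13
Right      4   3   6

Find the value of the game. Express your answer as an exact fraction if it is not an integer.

Row minima: Left → 1, Center → 6, Right → 3; maximin = 6.
Column maxima: L → 9, C → 8, R → 13; minimax = 8.
6 ≠ 8, so there is no saddle point; optimal play is mixed.
Right is strictly dominated by Center, so the kicker never plays it.
R is strictly dominated by C (it gives the kicker strictly more in every row), so the keeper never plays it.
On the remaining 2×2 (Left, Center vs L, C):
Let the kicker play Left with probability p. Expected payoff against L: 9p + 6(1−p) = 3p + 6; against C: 1p + 8(1−p) = −7p + 8.
Setting these equal: 3p + 6 = −7p + 8 ⇒ 10p = 2 ⇒ p = 1/5, and the value is (3)·(1/5) + 6 = 33/5.
For the keeper: with q = P(L), equating Left's and Center's payoffs gives 8q + 1 = −2q + 8 ⇒ q = 7/10.

33/5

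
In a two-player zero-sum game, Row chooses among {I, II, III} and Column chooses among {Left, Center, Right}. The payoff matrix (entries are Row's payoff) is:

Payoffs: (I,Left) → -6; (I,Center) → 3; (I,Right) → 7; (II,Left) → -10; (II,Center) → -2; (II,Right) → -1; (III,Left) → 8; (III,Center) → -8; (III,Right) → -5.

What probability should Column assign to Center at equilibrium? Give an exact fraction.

14/25

Row minima: I → -6, II → -10, III → -8; maximin = -6.
Column maxima: Left → 8, Center → 3, Right → 7; minimax = 3.
-6 ≠ 3, so there is no saddle point; optimal play is mixed.
II is strictly dominated by I, so Row never plays it.
Right is strictly dominated by Center (it gives Row strictly more in every row), so Column never plays it.
On the remaining 2×2 (I, III vs Left, Center):
Let Row play I with probability p. Expected payoff against Left: (-6)p + 8(1−p) = −14p + 8; against Center: 3p + (-8)(1−p) = 11p − 8.
Setting these equal: −14p + 8 = 11p − 8 ⇒ −25p = -16 ⇒ p = 16/25, and the value is (-14)·(16/25) + 8 = -24/25.
For Column: with q = P(Left), equating I's and III's payoffs gives −9q + 3 = 16q − 8 ⇒ q = 11/25.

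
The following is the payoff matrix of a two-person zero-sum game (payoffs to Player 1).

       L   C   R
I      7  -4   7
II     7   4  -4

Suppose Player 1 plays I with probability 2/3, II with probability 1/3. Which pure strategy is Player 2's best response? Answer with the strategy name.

C

If Player 2 plays L, Player 1's expected payoff is (2/3)·7 + (1/3)·7 = 7.
If Player 2 plays C, Player 1's expected payoff is (2/3)·(-4) + (1/3)·4 = -4/3.
If Player 2 plays R, Player 1's expected payoff is (2/3)·7 + (1/3)·(-4) = 10/3.
Player 2 minimizes Player 1's payoff; the smallest is -4/3, so the best response is C.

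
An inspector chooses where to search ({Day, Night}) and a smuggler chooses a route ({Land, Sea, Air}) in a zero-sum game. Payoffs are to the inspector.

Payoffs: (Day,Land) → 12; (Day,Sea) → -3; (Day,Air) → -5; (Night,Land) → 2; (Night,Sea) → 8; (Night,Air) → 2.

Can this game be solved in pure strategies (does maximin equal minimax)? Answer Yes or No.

Yes

Row minima: Day → -5, Night → 2; maximin = 2.
Column maxima: Land → 12, Sea → 8, Air → 2; minimax = 2.
maximin = minimax = 2, so a saddle point exists.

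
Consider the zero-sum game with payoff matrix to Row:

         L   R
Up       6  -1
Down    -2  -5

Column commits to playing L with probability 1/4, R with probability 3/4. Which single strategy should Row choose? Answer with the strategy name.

Expected payoff of Up: (1/4)·6 + (3/4)·(-1) = 3/4.
Expected payoff of Down: (1/4)·(-2) + (3/4)·(-5) = -17/4.
The largest is 3/4, so Row's best response is Up.

Up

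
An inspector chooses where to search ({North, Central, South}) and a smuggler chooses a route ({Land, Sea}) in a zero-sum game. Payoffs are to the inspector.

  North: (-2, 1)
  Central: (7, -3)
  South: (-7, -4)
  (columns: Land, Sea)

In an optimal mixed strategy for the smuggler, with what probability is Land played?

4/13

Row minima: North → -2, Central → -3, South → -7; maximin = -2.
Column maxima: Land → 7, Sea → 1; minimax = 1.
-2 ≠ 1, so there is no saddle point; optimal play is mixed.
South is strictly dominated by North, so the inspector never plays it.
On the remaining 2×2 (North, Central vs Land, Sea):
Let the inspector play North with probability p. Expected payoff against Land: (-2)p + 7(1−p) = −9p + 7; against Sea: 1p + (-3)(1−p) = 4p − 3.
Setting these equal: −9p + 7 = 4p − 3 ⇒ −13p = -10 ⇒ p = 10/13, and the value is (-9)·(10/13) + 7 = 1/13.
For the smuggler: with q = P(Land), equating North's and Central's payoffs gives −3q + 1 = 10q − 3 ⇒ q = 4/13.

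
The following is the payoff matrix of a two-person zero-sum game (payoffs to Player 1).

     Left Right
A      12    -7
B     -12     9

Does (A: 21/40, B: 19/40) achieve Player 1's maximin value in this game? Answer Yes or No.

Against Left this mix gives (21/40)·12 + (19/40)·(-12) = 3/5.
Against Right this mix gives (21/40)·(-7) + (19/40)·9 = 3/5.
All of Player 2's active replies (Left, Right) yield 3/5, and no column does worse for Player 1. The mix makes Player 2 indifferent and guarantees 3/5, so it is optimal.

Yes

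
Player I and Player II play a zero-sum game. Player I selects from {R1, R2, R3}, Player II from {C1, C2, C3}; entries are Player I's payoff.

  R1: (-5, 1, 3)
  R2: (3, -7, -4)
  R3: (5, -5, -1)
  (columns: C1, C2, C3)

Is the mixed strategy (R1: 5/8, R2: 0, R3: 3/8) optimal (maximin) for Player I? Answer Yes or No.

Against C1 this mix gives (5/8)·(-5) + (3/8)·5 = -5/4.
Against C2 this mix gives (5/8)·1 + (3/8)·(-5) = -5/4.
Against C3 this mix gives (5/8)·3 + (3/8)·(-1) = 3/2.
All of Player II's active replies (C1, C2) yield -5/4, and no column does worse for Player I. The mix makes Player II indifferent and guarantees -5/4, so it is optimal.

Yes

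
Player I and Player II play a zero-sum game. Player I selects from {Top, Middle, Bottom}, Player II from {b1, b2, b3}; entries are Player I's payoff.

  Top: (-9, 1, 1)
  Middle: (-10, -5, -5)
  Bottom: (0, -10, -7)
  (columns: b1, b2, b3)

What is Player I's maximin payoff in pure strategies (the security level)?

-9

Row minima: Top → -9, Middle → -10, Bottom → -10.
The best of these is -9.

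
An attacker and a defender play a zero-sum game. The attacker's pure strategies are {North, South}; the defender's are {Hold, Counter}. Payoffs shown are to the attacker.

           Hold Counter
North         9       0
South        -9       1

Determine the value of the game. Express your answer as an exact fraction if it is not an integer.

Row minima: North → 0, South → -9; maximin = 0.
Column maxima: Hold → 9, Counter → 1; minimax = 1.
0 ≠ 1, so there is no saddle point; optimal play is mixed.
Let the attacker play North with probability p. Expected payoff against Hold: 9p + (-9)(1−p) = 18p − 9; against Counter: 0p + 1(1−p) = −p + 1.
Setting these equal: 18p − 9 = −p + 1 ⇒ 19p = 10 ⇒ p = 10/19, and the value is (18)·(10/19) − 9 = 9/19.
For the defender: with q = P(Hold), equating North's and South's payoffs gives 9q = −10q + 1 ⇒ q = 1/19.

9/19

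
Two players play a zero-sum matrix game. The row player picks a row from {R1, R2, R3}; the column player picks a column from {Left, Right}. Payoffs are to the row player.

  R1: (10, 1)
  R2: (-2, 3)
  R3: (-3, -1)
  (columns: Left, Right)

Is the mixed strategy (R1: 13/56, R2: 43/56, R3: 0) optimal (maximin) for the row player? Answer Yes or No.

Against Left this mix gives (13/56)·10 + (43/56)·(-2) = 11/14.
Against Right this mix gives (13/56)·1 + (43/56)·3 = 71/28.
The column player will play Left, holding the row player to 11/14. Shifting weight toward the row that does better against Left would raise this floor (the equalizing mix achieves 16/7 against both Left and Right), so the proposed strategy is not optimal.

No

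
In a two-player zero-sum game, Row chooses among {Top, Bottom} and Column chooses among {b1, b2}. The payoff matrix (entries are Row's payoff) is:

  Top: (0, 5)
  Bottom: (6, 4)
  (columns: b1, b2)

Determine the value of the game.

30/7

Row minima: Top → 0, Bottom → 4; maximin = 4.
Column maxima: b1 → 6, b2 → 5; minimax = 5.
4 ≠ 5, so there is no saddle point; optimal play is mixed.
Let Row play Top with probability p. Expected payoff against b1: 0p + 6(1−p) = −6p + 6; against b2: 5p + 4(1−p) = p + 4.
Setting these equal: −6p + 6 = p + 4 ⇒ −7p = -2 ⇒ p = 2/7, and the value is (-6)·(2/7) + 6 = 30/7.
For Column: with q = P(b1), equating Top's and Bottom's payoffs gives −5q + 5 = 2q + 4 ⇒ q = 1/7.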